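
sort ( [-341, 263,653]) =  [-341, 263, 653]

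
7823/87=89 + 80/87 = 89.92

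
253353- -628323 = 881676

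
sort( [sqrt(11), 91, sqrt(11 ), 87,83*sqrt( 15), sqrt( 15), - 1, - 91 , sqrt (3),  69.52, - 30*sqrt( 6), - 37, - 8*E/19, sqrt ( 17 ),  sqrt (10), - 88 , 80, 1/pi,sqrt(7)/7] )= [-91  , - 88,  -  30*sqrt ( 6), - 37, - 8*E/19, - 1,1/pi, sqrt(7) /7, sqrt( 3),  sqrt( 10), sqrt(11), sqrt(11),sqrt (15), sqrt(17 ), 69.52, 80,87,91, 83*sqrt (15 )]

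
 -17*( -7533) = 128061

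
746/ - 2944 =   -  1+1099/1472 = - 0.25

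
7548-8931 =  - 1383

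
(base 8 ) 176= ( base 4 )1332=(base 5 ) 1001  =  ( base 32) 3U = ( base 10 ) 126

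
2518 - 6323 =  - 3805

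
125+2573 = 2698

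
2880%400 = 80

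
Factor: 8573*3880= 33263240 = 2^3 * 5^1*97^1*8573^1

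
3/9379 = 3/9379 =0.00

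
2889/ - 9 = - 321/1= -321.00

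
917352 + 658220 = 1575572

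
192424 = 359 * 536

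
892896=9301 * 96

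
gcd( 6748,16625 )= 7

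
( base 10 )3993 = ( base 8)7631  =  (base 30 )4D3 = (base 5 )111433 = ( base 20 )9jd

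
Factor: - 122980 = - 2^2*5^1*11^1*13^1*43^1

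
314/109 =2 + 96/109 = 2.88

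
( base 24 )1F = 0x27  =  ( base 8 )47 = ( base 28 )1B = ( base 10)39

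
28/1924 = 7/481 = 0.01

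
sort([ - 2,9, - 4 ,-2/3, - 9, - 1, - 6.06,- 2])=[  -  9, - 6.06, - 4, - 2, - 2, - 1, -2/3,9 ]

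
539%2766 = 539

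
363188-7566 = 355622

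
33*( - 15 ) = -495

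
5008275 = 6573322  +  -1565047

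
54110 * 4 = 216440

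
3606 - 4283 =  - 677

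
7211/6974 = 1  +  237/6974  =  1.03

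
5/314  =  5/314 = 0.02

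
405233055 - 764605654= - 359372599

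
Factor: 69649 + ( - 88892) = -19243 = - 7^1*2749^1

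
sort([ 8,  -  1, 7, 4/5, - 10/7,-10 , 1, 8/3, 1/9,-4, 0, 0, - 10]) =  [ - 10, - 10,-4,-10/7, -1, 0, 0, 1/9, 4/5,1,8/3,7, 8]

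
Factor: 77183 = 79^1 * 977^1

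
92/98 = 46/49 = 0.94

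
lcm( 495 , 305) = 30195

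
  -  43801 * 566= -24791366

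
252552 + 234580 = 487132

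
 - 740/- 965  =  148/193  =  0.77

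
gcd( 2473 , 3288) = 1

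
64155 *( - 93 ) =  - 5966415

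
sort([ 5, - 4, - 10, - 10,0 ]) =[-10, - 10,-4,0, 5 ] 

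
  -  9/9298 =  -1+9289/9298 = - 0.00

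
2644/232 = 661/58=11.40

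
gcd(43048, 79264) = 8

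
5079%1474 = 657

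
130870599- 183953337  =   - 53082738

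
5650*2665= 15057250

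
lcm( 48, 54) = 432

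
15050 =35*430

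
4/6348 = 1/1587 = 0.00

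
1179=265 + 914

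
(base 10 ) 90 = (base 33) 2o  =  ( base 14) 66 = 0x5A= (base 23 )3L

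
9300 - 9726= - 426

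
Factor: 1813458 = 2^1*3^1*17^1*23^1*773^1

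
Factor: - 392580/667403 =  - 2^2*3^3*5^1*11^( - 1)*17^( - 1)*43^( - 1)*83^( - 1 )*727^1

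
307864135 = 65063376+242800759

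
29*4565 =132385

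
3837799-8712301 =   -  4874502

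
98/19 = 5+3/19 = 5.16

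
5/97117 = 5/97117 =0.00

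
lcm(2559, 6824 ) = 20472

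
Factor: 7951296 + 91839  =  8043135 = 3^1 * 5^1 * 101^1*  5309^1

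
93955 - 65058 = 28897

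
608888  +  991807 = 1600695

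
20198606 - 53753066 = -33554460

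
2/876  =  1/438 = 0.00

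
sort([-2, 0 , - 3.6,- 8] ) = [  -  8,-3.6,- 2,  0 ]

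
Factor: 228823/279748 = 337/412 = 2^( - 2)*103^( - 1 )*337^1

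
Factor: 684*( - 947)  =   - 2^2  *  3^2*19^1*947^1 = - 647748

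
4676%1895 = 886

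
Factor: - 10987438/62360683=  - 2^1 * 7^( - 1 )*  127^( - 1)* 911^( - 1 )*71347^1 = - 142694/809879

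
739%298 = 143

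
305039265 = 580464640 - 275425375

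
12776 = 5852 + 6924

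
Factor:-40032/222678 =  - 2^4*89^( - 1 ) = - 16/89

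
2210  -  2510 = -300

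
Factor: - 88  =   - 2^3 *11^1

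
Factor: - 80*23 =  - 2^4*5^1 *23^1  =  - 1840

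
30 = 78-48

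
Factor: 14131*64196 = 907153676 = 2^2*11^1*13^1*1087^1*1459^1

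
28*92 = 2576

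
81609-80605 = 1004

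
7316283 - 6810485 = 505798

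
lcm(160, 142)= 11360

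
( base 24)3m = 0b1011110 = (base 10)94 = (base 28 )3A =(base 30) 34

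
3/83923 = 3/83923 = 0.00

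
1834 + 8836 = 10670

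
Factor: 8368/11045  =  2^4*5^( - 1)*47^( - 2 )*523^1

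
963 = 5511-4548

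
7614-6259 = 1355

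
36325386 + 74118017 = 110443403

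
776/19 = 40 + 16/19 = 40.84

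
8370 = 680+7690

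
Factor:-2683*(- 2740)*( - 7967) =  - 58568763140 = - 2^2*5^1*31^1*137^1*257^1*2683^1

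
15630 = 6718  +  8912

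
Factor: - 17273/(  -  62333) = 23^1*83^( - 1) =23/83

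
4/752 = 1/188= 0.01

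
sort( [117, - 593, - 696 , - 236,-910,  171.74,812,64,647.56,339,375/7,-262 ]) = [  -  910,-696, -593, - 262, - 236,375/7,64,117, 171.74,339, 647.56, 812]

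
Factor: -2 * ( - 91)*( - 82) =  - 14924 = - 2^2*7^1*13^1*41^1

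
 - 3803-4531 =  - 8334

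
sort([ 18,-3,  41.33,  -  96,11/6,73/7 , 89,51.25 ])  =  [- 96, - 3, 11/6, 73/7, 18,41.33, 51.25,89]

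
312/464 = 39/58=0.67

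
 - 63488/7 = -9070+2/7 = - 9069.71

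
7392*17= 125664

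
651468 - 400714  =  250754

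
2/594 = 1/297 = 0.00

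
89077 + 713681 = 802758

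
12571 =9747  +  2824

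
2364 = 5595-3231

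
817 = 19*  43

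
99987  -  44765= 55222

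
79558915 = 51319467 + 28239448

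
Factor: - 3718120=  -  2^3*5^1 * 7^3*271^1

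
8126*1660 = 13489160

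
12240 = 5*2448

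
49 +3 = 52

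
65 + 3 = 68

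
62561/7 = 8937 + 2/7 = 8937.29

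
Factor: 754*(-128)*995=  - 2^8*5^1*13^1*29^1*199^1 = - 96029440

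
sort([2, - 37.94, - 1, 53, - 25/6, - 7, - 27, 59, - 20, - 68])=[ - 68, - 37.94, - 27,  -  20,  -  7,  -  25/6, - 1,  2,53, 59] 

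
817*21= 17157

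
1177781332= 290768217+887013115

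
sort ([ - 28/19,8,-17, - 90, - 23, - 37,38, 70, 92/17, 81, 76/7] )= [ - 90, - 37, - 23, - 17,-28/19, 92/17 , 8, 76/7, 38, 70, 81] 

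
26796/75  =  8932/25 = 357.28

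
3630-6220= - 2590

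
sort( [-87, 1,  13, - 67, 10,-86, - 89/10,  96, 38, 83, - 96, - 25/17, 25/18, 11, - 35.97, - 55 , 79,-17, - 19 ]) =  [-96, - 87,  -  86, - 67, - 55, - 35.97, - 19, - 17, - 89/10, - 25/17  ,  1, 25/18, 10, 11, 13, 38,79,83, 96]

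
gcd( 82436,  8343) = 1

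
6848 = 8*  856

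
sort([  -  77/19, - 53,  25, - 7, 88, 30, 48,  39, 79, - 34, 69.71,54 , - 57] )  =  [ - 57, - 53, - 34,-7, - 77/19,25, 30, 39,48, 54 , 69.71,79 , 88] 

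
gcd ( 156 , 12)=12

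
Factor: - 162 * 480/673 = -77760/673 = -2^6*3^5*5^1*673^( - 1)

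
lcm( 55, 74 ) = 4070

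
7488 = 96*78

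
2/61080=1/30540 =0.00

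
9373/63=1339/9 = 148.78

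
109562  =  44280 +65282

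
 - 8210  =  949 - 9159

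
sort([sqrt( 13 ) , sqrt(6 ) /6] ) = [ sqrt( 6 )/6 , sqrt( 13 )] 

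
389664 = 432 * 902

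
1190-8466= - 7276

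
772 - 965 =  - 193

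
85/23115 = 17/4623 = 0.00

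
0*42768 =0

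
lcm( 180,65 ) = 2340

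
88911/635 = 140  +  11/635 = 140.02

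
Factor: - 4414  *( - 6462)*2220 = 63321654960 = 2^4 * 3^3 * 5^1*37^1*359^1*2207^1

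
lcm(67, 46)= 3082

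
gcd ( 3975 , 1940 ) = 5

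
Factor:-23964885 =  - 3^2*5^1*7^1 *76079^1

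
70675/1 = 70675 =70675.00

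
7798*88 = 686224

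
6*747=4482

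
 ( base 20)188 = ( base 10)568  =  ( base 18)1DA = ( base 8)1070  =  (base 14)2c8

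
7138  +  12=7150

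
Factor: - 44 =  - 2^2 * 11^1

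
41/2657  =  41/2657=   0.02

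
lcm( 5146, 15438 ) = 15438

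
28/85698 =14/42849=0.00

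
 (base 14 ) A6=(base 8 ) 222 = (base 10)146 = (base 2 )10010010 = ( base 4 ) 2102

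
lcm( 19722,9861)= 19722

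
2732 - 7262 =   -  4530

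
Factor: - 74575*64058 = - 4777125350 = - 2^1*5^2*19^1*157^1*32029^1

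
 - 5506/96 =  - 2753/48 = - 57.35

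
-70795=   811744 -882539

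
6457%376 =65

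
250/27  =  9 + 7/27 = 9.26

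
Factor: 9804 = 2^2 * 3^1*19^1*43^1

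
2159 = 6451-4292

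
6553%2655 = 1243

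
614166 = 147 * 4178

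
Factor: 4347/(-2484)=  - 7/4 =-2^ (-2 )* 7^1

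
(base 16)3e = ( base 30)22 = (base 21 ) 2k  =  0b111110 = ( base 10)62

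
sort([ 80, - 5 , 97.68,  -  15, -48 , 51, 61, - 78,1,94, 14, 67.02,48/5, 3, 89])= [ - 78,-48,  -  15, - 5,1, 3,48/5, 14 , 51,61, 67.02, 80, 89, 94, 97.68 ] 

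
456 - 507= - 51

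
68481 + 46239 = 114720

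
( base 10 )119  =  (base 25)4j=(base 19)65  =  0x77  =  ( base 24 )4N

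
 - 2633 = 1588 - 4221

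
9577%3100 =277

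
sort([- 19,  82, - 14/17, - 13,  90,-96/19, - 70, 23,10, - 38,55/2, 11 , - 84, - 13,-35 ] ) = [-84,  -  70 ,-38, -35, - 19, - 13, - 13,-96/19, - 14/17, 10, 11, 23,  55/2,82 , 90 ]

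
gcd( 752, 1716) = 4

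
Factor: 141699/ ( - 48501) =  - 3^( - 1)*17^(-1) * 149^1 = - 149/51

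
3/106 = 3/106 = 0.03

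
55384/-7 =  -7912 + 0/1=- 7912.00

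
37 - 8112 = -8075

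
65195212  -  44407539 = 20787673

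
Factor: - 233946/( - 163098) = 317/221 = 13^( - 1)*17^(-1 ) *317^1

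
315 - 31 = 284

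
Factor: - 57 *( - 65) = 3705 = 3^1* 5^1*13^1 * 19^1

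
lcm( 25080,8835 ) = 777480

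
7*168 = 1176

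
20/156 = 5/39 = 0.13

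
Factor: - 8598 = - 2^1*3^1*1433^1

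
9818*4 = 39272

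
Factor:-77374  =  -2^1 * 11^1*3517^1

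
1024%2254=1024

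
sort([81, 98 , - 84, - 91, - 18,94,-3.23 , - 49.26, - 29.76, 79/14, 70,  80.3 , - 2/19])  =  [ - 91, - 84, - 49.26 , - 29.76, - 18 , - 3.23, - 2/19,79/14,  70,80.3, 81,94, 98 ]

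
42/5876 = 21/2938 = 0.01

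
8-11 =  - 3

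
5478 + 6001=11479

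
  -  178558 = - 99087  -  79471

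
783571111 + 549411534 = 1332982645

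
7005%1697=217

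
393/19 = 393/19  =  20.68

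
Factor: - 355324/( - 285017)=844/677  =  2^2*211^1*677^ ( - 1 ) 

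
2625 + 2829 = 5454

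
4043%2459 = 1584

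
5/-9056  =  -5/9056 = - 0.00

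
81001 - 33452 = 47549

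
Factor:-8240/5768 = - 10/7= - 2^1*5^1 * 7^( - 1 ) 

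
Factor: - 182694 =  - 2^1*3^1 * 30449^1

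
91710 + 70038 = 161748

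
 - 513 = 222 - 735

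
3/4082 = 3/4082 = 0.00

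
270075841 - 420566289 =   -  150490448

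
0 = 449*0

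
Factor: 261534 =2^1*3^1*7^1 * 13^1*479^1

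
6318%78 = 0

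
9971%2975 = 1046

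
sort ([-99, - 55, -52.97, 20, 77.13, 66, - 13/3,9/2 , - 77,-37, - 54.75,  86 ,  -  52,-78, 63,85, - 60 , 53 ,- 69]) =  [-99, - 78,-77,-69,-60, - 55,-54.75,-52.97, - 52,-37, - 13/3, 9/2,20,53, 63,66, 77.13,85,86]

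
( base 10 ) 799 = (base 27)12g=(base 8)1437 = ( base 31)PO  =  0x31F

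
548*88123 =48291404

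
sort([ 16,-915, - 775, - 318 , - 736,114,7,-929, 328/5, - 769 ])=[-929 , - 915, - 775, - 769, -736, - 318,7,16, 328/5,114 ] 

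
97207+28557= 125764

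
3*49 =147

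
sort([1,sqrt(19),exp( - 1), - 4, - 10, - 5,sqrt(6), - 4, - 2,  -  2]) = [ - 10, - 5, - 4,-4, - 2, - 2, exp( - 1), 1, sqrt( 6),  sqrt(19 ) ] 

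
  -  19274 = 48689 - 67963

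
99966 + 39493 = 139459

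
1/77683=1/77683 = 0.00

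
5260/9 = 584 + 4/9 = 584.44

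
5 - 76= -71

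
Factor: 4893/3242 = 2^( - 1)*3^1*7^1*233^1*1621^(-1 )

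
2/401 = 2/401 = 0.00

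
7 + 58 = 65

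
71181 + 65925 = 137106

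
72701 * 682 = 49582082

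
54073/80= 675 + 73/80= 675.91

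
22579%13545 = 9034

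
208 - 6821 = -6613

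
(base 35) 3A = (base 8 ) 163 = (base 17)6D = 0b1110011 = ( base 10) 115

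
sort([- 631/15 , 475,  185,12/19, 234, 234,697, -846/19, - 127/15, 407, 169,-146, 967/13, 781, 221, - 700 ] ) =[ - 700 ,-146, - 846/19,-631/15, - 127/15,12/19,967/13,169 , 185, 221,234  ,  234,407,475,697,781 ]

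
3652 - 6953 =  - 3301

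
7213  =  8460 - 1247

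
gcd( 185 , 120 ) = 5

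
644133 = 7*92019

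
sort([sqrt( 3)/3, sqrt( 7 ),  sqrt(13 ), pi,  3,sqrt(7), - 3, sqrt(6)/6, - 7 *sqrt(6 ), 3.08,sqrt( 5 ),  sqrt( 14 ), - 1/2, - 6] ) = [ - 7*sqrt( 6), - 6 , - 3,-1/2, sqrt(6)/6,sqrt( 3 )/3,sqrt(5 ), sqrt(7 ),  sqrt(7 ),3,3.08,pi,sqrt( 13 ),sqrt( 14 )]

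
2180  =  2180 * 1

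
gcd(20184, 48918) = 6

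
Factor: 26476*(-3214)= -2^3*1607^1* 6619^1 = - 85093864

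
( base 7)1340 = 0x206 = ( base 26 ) jo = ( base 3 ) 201012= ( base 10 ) 518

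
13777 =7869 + 5908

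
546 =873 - 327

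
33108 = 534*62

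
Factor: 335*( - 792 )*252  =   - 66860640 = - 2^5*3^4*5^1*7^1*11^1*67^1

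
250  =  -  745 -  - 995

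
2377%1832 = 545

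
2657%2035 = 622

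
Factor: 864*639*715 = 394748640 = 2^5*3^5*5^1  *  11^1*13^1*71^1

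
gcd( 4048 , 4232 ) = 184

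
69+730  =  799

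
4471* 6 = 26826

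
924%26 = 14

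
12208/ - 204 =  - 60 + 8/51 =- 59.84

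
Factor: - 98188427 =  - 3761^1* 26107^1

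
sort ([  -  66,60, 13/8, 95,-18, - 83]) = [ - 83, - 66,-18, 13/8 , 60, 95] 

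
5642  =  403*14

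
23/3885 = 23/3885 = 0.01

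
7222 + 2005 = 9227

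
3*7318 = 21954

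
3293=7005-3712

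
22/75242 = 11/37621 = 0.00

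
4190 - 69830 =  - 65640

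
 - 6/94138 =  - 1 + 47066/47069 = - 0.00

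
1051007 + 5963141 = 7014148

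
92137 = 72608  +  19529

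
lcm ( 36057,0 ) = 0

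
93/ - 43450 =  - 93/43450 = - 0.00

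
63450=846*75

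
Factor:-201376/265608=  - 2^2*3^( - 2)*17^(-1)*29^1 = -  116/153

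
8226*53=435978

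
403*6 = 2418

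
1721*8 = 13768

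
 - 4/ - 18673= 4/18673 = 0.00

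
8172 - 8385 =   -  213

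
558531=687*813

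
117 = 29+88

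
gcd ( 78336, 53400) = 24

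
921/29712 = 307/9904 = 0.03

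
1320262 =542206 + 778056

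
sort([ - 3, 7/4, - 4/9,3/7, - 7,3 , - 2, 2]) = [-7,-3 , - 2,-4/9,3/7,7/4,2,3]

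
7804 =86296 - 78492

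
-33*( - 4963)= 163779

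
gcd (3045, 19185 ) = 15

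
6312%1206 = 282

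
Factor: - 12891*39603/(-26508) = 2^( - 2)*3^1* 43^1*47^( - 2)*307^1*4297^1  =  170174091/8836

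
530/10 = 53=   53.00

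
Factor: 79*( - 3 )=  -237 = - 3^1 * 79^1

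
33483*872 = 29197176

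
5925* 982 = 5818350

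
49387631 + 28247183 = 77634814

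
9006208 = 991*9088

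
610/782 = 305/391 = 0.78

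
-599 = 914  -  1513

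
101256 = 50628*2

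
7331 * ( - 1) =-7331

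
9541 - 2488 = 7053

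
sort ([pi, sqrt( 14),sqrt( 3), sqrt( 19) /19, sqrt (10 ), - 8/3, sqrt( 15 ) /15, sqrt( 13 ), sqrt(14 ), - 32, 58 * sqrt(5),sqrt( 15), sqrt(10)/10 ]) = [ - 32, - 8/3, sqrt( 19) /19,  sqrt( 15 )/15, sqrt(10)/10, sqrt(3 ),pi, sqrt (10 ), sqrt(13), sqrt( 14),sqrt( 14 ),  sqrt( 15 ) , 58 * sqrt(5 )]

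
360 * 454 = 163440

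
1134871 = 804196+330675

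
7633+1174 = 8807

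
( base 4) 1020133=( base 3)20100211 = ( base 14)1995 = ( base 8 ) 11037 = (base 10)4639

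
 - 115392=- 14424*8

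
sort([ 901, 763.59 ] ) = [763.59 , 901 ]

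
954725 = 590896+363829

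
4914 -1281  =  3633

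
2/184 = 1/92 = 0.01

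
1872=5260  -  3388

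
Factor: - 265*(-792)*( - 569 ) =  -2^3 * 3^2 * 5^1*11^1 * 53^1 * 569^1 = - 119421720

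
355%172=11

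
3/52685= 3/52685=0.00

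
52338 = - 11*( - 4758)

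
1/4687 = 1/4687 = 0.00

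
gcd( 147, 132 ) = 3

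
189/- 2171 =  - 189/2171 = - 0.09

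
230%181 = 49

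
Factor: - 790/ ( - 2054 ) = 5^1 * 13^(-1) = 5/13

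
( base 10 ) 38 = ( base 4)212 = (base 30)18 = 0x26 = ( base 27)1b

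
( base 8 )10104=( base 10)4164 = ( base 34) 3kg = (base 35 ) 3dy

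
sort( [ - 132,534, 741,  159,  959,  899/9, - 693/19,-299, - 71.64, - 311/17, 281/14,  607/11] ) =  [ - 299,  -  132, - 71.64, - 693/19, - 311/17,281/14  ,  607/11, 899/9,  159,534, 741 , 959]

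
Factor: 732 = 2^2*3^1*61^1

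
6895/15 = 459 + 2/3 = 459.67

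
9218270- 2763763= 6454507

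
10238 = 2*5119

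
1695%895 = 800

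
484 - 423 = 61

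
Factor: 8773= 31^1* 283^1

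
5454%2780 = 2674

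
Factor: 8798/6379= 2^1* 53^1*83^1 * 6379^( - 1 )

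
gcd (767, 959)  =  1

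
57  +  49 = 106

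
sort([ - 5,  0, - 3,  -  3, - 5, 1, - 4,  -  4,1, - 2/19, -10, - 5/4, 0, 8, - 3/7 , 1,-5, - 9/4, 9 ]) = [ - 10, - 5, - 5, -5,-4, - 4 ,-3, - 3, - 9/4, - 5/4,-3/7, - 2/19,  0,0, 1, 1,1, 8, 9] 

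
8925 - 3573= 5352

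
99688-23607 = 76081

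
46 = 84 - 38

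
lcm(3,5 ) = 15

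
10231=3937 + 6294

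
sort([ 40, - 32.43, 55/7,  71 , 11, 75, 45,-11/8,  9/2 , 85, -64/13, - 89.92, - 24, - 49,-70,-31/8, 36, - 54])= [ - 89.92,-70, - 54,  -  49, - 32.43, - 24, - 64/13, - 31/8, - 11/8,9/2,55/7, 11, 36,  40 , 45,71, 75,85 ]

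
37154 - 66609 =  - 29455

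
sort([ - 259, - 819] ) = [ - 819, - 259 ]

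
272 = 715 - 443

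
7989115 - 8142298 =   -  153183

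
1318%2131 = 1318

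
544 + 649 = 1193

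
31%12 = 7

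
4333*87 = 376971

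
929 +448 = 1377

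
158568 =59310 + 99258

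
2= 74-72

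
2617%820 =157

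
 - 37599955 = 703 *( - 53485)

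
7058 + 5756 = 12814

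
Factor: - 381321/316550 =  - 783/650 = - 2^( -1)*3^3*5^(-2)*13^( - 1) * 29^1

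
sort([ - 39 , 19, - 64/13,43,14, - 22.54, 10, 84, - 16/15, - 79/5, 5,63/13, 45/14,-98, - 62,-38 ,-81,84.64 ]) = [ - 98, - 81,-62,  -  39,-38 , - 22.54,-79/5, - 64/13,-16/15, 45/14, 63/13, 5, 10, 14,19,43,84, 84.64 ]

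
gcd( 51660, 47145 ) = 105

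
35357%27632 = 7725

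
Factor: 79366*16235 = 1288507010 = 2^1 * 5^1 * 7^1 * 17^1*191^1*5669^1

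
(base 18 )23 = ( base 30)19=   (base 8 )47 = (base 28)1b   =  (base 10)39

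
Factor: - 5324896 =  - 2^5*166403^1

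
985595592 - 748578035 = 237017557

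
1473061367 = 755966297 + 717095070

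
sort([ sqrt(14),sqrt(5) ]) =[ sqrt(5), sqrt(14)]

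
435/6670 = 3/46 = 0.07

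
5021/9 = 5021/9 = 557.89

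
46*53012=2438552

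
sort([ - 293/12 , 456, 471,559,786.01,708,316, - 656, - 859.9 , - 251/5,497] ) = [ - 859.9, -656, -251/5, - 293/12,316,456,471,497, 559, 708, 786.01] 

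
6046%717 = 310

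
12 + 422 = 434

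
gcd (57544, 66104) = 8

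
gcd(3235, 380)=5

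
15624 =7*2232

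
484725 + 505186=989911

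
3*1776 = 5328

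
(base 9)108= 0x59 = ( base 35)2j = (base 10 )89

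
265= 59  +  206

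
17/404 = 17/404 = 0.04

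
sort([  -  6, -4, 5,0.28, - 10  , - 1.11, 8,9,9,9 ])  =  [-10 , - 6, - 4 ,  -  1.11,0.28 , 5,8 , 9,9,  9]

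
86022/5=86022/5 =17204.40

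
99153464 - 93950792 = 5202672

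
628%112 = 68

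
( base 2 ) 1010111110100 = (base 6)42004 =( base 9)7634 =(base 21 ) cfd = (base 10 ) 5620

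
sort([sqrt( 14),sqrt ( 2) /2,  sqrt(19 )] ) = [ sqrt ( 2) /2,sqrt ( 14 ),sqrt( 19 )]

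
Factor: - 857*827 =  - 708739= - 827^1*857^1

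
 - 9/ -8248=9/8248 = 0.00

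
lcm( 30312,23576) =212184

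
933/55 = 933/55= 16.96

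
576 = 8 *72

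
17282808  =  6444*2682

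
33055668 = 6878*4806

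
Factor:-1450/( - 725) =2=2^1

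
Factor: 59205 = 3^1*5^1 *3947^1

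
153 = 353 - 200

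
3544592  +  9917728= 13462320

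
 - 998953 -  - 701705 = -297248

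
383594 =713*538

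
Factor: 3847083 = 3^1*17^1*241^1*313^1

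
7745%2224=1073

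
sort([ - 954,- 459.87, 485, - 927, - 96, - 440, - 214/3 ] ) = [ - 954, - 927, - 459.87, - 440, - 96, - 214/3,  485]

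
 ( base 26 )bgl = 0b1111011000001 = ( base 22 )g5j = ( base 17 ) 1a42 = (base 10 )7873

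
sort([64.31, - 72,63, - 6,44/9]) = [ - 72, - 6 , 44/9, 63  ,  64.31] 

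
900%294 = 18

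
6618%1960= 738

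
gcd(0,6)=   6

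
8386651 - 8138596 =248055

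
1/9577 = 1/9577 = 0.00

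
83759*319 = 26719121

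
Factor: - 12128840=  - 2^3*5^1*19^1* 15959^1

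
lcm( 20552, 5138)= 20552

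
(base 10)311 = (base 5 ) 2221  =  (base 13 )1AC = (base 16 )137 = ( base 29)AL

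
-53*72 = -3816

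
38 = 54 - 16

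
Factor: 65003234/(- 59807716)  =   - 2^(-1)*379^( -1)*39451^ ( - 1)*32501617^1  =  - 32501617/29903858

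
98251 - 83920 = 14331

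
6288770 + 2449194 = 8737964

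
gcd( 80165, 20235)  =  5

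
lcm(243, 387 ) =10449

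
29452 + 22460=51912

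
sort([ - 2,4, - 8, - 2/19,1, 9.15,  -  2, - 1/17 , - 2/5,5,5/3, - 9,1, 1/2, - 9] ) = [- 9 , - 9, - 8, - 2, - 2,  -  2/5, - 2/19, - 1/17,  1/2,1, 1, 5/3, 4, 5,9.15] 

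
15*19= 285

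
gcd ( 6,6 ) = 6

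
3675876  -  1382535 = 2293341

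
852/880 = 213/220 = 0.97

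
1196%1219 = 1196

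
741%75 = 66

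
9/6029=9/6029 = 0.00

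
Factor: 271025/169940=185/116 = 2^( - 2 ) *5^1*29^( - 1) * 37^1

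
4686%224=206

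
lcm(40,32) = 160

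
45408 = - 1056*( - 43 )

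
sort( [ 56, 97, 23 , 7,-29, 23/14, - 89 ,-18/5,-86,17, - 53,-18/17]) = [-89,  -  86 ,  -  53, - 29, -18/5, - 18/17,23/14, 7,17, 23, 56,97]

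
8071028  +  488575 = 8559603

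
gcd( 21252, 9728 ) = 4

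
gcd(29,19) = 1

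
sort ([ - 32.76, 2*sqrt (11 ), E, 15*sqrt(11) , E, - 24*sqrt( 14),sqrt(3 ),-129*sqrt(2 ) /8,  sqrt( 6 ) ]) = [-24*sqrt( 14), - 32.76, - 129*sqrt( 2 )/8 , sqrt(3),sqrt( 6),E, E, 2*sqrt( 11 ),  15*sqrt( 11) ]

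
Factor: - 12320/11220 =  - 56/51 = - 2^3* 3^( - 1 )*7^1*17^( - 1 ) 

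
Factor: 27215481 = 3^1*9071827^1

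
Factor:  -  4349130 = -2^1*3^1*5^1 * 29^1*4999^1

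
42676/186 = 229 + 41/93 = 229.44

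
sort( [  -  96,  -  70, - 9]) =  [ - 96, - 70, - 9] 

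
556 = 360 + 196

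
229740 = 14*16410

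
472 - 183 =289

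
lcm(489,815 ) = 2445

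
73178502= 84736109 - 11557607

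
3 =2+1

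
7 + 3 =10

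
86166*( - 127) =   -  10943082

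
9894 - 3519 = 6375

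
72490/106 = 683 + 46/53 = 683.87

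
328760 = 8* 41095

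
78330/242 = 39165/121=323.68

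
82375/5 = 16475 = 16475.00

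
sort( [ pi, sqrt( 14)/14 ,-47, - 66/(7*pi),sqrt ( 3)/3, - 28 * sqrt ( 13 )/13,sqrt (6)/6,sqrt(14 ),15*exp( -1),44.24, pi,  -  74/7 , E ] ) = [ - 47, - 74/7, - 28*sqrt(13)/13,-66/(7*pi),sqrt(14)/14, sqrt( 6)/6,sqrt( 3)/3 , E, pi , pi,sqrt(14),15*exp (  -  1),  44.24 ]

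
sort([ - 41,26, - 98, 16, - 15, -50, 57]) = [-98,-50, - 41, - 15,16, 26, 57]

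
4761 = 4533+228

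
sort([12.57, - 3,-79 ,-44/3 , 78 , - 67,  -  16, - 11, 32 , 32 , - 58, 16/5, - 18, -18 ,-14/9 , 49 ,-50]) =[ - 79, - 67 ,- 58,-50, - 18,  -  18,  -  16,-44/3, - 11,-3 ,-14/9,16/5,12.57,32, 32, 49,78]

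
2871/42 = 68 + 5/14 =68.36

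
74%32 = 10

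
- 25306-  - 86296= 60990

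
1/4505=1/4505 = 0.00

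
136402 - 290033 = - 153631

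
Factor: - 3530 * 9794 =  - 34572820 = -  2^2*5^1 * 59^1 * 83^1* 353^1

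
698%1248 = 698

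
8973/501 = 2991/167  =  17.91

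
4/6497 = 4/6497 = 0.00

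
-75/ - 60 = 1+ 1/4 = 1.25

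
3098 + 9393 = 12491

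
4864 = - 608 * ( - 8 ) 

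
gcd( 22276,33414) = 11138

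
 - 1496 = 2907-4403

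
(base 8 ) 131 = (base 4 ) 1121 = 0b1011001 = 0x59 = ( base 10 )89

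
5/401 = 5/401 = 0.01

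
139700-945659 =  - 805959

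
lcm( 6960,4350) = 34800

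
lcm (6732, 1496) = 13464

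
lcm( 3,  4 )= 12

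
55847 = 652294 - 596447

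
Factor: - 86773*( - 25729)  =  11^1*19^1*2339^1*4567^1=2232582517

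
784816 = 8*98102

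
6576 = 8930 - 2354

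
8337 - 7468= 869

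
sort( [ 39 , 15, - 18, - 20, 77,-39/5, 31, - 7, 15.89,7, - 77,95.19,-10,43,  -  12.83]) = [ - 77, - 20, - 18,-12.83,-10  , - 39/5, - 7, 7 , 15, 15.89, 31 , 39, 43,77, 95.19 ]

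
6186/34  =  181 + 16/17 = 181.94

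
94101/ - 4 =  - 23526 + 3/4 = - 23525.25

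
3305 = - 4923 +8228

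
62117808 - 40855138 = 21262670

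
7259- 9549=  - 2290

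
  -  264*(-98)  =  25872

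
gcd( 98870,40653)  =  1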